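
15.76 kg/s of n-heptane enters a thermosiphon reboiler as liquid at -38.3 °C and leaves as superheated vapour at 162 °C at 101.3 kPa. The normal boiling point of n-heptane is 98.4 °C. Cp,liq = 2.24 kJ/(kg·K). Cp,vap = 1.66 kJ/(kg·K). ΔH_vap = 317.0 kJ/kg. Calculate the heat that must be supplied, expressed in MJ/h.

Q = 41300 MJ/h

liquid -38.3→98.4 °C: 306.21 kJ/kg
vaporisation at 98.4 °C: 317 kJ/kg
vapour 98.4→162 °C: 105.58 kJ/kg
Δh = 306.21 + 317 + 105.58 = 728.78 kJ/kg
Q = ṁ·Δh = 15.76 kg/s × 728.78 kJ/kg = 11486 kJ/s
|Q| = 11486 kW = 41348 MJ/h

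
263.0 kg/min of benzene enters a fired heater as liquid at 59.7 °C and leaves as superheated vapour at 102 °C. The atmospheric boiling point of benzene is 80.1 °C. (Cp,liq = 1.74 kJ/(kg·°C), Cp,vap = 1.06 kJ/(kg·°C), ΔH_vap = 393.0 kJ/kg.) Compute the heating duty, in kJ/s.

Q = 1980 kJ/s

liquid 59.7→80.1 °C: 35.496 kJ/kg
vaporisation at 80.1 °C: 393 kJ/kg
vapour 80.1→102 °C: 23.214 kJ/kg
Δh = 35.496 + 393 + 23.214 = 451.71 kJ/kg
Q = ṁ·Δh = 263.0 kg/min × 451.71 kJ/kg = 118800 kJ/min
|Q| = 1980 kW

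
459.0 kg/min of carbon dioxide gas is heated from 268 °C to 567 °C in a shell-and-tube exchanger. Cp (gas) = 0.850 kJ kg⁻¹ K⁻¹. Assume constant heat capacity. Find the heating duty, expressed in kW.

Q = ṁ·Cp·ΔT = 459.0 × 0.850 × (567 − 268) = 116650 kJ/min
Converting: 116650 / 60 s = 1944.2 kW

Q = 1940 kW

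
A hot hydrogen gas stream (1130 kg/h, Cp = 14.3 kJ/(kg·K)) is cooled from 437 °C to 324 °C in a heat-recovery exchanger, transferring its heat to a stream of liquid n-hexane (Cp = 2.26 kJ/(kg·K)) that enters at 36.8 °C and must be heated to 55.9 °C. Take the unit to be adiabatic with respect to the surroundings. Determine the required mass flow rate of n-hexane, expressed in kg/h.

Heat released by hot stream: Q = 1130 × 14.3 × (437 − 324) = 1.826e+06 kJ/h
Energy balance on cold side (adiabatic exchanger): Q = ṁ_c·Cp_c·(T_c,out − T_c,in)
ṁ_c = 1.826e+06 / [2.26 × (55.9 − 36.8)] = 42301 kg/h

ṁ_c = 42300 kg/h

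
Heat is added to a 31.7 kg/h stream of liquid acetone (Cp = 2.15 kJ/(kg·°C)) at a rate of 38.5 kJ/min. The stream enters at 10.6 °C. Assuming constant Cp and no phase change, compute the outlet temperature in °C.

T_out = 44.5 °C

Q = 38.5 kJ/min = 2310 kJ/h
ΔT = Q/(ṁ·Cp) = 2310/(31.7×2.15) = 33.893 K
T_out = 10.6 + 33.893 = 44.493 °C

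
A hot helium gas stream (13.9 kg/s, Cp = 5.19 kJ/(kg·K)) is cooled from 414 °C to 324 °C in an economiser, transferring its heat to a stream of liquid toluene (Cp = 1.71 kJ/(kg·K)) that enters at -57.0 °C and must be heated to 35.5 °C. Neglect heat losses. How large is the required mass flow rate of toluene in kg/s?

Heat released by hot stream: Q = 13.9 × 5.19 × (414 − 324) = 6492.7 kJ/s
Energy balance on cold side (adiabatic exchanger): Q = ṁ_c·Cp_c·(T_c,out − T_c,in)
ṁ_c = 6492.7 / [1.71 × (35.5 − -57.0)] = 41.048 kg/s

ṁ_c = 41.0 kg/s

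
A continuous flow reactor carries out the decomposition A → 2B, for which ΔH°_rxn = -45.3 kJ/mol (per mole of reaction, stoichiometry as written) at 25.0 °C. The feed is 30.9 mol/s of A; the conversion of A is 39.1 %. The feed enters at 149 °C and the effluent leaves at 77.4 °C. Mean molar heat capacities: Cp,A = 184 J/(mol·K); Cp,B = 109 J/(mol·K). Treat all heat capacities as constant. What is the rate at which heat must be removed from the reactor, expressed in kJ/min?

Extent of reaction ξ = 0.391 × 30.9 = 12.082 mol/s
Reaction term: ξ·ΔH°_rxn = 12.082 × -45.3 = -547.31 kJ/s
Sensible, feed 149→25 °C: -705.01 kJ/s
Outlet flows (mol/s): A 18.818, B 24.164
Sensible, products 25→77.4 °C: 319.45 kJ/s
Q = ΔH = -932.87 kJ/s = -932.87 kW
Heat removed = 55972 kJ/min

Q_out = 56000 kJ/min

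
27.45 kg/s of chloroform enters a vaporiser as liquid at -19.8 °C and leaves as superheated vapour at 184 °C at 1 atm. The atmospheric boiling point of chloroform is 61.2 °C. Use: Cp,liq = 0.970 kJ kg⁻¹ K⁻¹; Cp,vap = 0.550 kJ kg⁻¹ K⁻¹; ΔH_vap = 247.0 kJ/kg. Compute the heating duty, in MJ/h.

Q = 38800 MJ/h

liquid -19.8→61.2 °C: 78.57 kJ/kg
vaporisation at 61.2 °C: 247 kJ/kg
vapour 61.2→184 °C: 67.54 kJ/kg
Δh = 78.57 + 247 + 67.54 = 393.11 kJ/kg
Q = ṁ·Δh = 27.45 kg/s × 393.11 kJ/kg = 10791 kJ/s
|Q| = 10791 kW = 38847 MJ/h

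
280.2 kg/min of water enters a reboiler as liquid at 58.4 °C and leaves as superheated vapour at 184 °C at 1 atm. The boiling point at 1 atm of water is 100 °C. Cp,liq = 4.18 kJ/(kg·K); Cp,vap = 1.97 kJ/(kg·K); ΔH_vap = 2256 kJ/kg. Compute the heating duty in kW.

liquid 58.4→100 °C: 173.89 kJ/kg
vaporisation at 100 °C: 2256 kJ/kg
vapour 100→184 °C: 165.48 kJ/kg
Δh = 173.89 + 2256 + 165.48 = 2595.4 kJ/kg
Q = ṁ·Δh = 280.2 kg/min × 2595.4 kJ/kg = 727220 kJ/min
|Q| = 12120 kW

Q = 12100 kW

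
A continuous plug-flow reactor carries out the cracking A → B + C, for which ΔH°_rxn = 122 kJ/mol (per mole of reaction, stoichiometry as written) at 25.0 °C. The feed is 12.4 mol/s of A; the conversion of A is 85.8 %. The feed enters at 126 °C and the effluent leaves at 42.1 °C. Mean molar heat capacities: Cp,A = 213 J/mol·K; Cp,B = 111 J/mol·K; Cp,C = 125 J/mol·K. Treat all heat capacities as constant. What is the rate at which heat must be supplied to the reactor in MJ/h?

Extent of reaction ξ = 0.858 × 12.4 = 10.639 mol/s
Reaction term: ξ·ΔH°_rxn = 10.639 × 122 = 1298 kJ/s
Sensible, feed 126→25 °C: -266.76 kJ/s
Outlet flows (mol/s): A 1.7608, B 10.639, C 10.639
Sensible, products 25→42.1 °C: 49.349 kJ/s
Q = ΔH = 1080.6 kJ/s = 1080.6 kW
Heat supplied = 3890.1 MJ/h

Q_in = 3890 MJ/h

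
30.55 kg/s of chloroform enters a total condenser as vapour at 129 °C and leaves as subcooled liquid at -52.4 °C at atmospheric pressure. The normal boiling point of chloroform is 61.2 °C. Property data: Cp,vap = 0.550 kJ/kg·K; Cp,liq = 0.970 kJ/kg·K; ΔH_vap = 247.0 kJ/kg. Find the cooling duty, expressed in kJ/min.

vapour 129→61.2 °C: -37.29 kJ/kg
condensation at 61.2 °C: -247 kJ/kg
liquid 61.2→-52.4 °C: -110.19 kJ/kg
Δh = -37.29 + -247 + -110.19 = -394.48 kJ/kg
Q = ṁ·Δh = 30.55 kg/s × -394.48 kJ/kg = -12051 kJ/s
|Q| = 12051 kW = 723090 kJ/min

Q_c = 723000 kJ/min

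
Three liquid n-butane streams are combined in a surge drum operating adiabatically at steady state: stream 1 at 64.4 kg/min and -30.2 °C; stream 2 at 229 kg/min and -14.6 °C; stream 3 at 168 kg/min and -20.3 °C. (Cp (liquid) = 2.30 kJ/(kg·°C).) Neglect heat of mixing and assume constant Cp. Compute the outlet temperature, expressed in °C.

Adiabatic, steady state ⇒ Σ ṁᵢCp,ᵢ(T_out − Tᵢ) = 0
Σ ṁᵢCp,ᵢTᵢ = 64.4×2.30×-30.2 + 229×2.30×-14.6 + 168×2.30×-20.3 = -20007
Σ ṁᵢCp,ᵢ = 64.4×2.30 + 229×2.30 + 168×2.30 = 1061.2
T_out = -20007 / 1061.2 = -18.853 °C

T_out = -18.9 °C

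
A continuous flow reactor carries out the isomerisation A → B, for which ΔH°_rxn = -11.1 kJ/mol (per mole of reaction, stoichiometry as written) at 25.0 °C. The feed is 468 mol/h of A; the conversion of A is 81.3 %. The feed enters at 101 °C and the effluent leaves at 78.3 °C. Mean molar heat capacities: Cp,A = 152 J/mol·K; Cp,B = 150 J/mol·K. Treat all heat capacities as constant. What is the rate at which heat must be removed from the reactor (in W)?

Extent of reaction ξ = 0.813 × 468 = 380.48 mol/h
Reaction term: ξ·ΔH°_rxn = 380.48 × -11.1 = -4223.4 kJ/h
Sensible, feed 101→25 °C: -5406.3 kJ/h
Outlet flows (mol/h): A 87.516, B 380.48
Sensible, products 25→78.3 °C: 3751 kJ/h
Q = ΔH = -5878.7 kJ/h = -1.633 kW
Heat removed = 1633 W

Q_out = 1630 W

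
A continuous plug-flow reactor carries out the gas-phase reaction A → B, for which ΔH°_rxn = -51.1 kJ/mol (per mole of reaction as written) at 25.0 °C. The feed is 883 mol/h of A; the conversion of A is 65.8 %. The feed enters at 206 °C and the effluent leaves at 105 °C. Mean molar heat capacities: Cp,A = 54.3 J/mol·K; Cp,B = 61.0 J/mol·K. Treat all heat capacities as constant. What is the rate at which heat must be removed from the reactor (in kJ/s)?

Q_out = 9.51 kJ/s

Extent of reaction ξ = 0.658 × 883 = 581.01 mol/h
Reaction term: ξ·ΔH°_rxn = 581.01 × -51.1 = -29690 kJ/h
Sensible, feed 206→25 °C: -8678.4 kJ/h
Outlet flows (mol/h): A 301.99, B 581.01
Sensible, products 25→105 °C: 4147.2 kJ/h
Q = ΔH = -34221 kJ/h = -9.5058 kW
Heat removed = 9.5058 kJ/s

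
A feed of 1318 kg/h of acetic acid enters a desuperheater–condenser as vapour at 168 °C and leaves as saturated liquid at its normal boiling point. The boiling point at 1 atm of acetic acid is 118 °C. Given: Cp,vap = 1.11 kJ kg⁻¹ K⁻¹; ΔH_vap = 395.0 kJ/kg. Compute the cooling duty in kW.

vapour 168→118 °C: -55.5 kJ/kg
condensation at 118 °C: -395 kJ/kg
Δh = -55.5 + -395 = -450.5 kJ/kg
Q = ṁ·Δh = 1318 kg/h × -450.5 kJ/kg = -593760 kJ/h
|Q| = 164.93 kW

Q_c = 165 kW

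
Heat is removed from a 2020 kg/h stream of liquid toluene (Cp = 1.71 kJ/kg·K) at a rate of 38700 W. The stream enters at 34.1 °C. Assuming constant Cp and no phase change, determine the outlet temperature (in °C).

Q = 38700 W = 139320 kJ/h
ΔT = Q/(ṁ·Cp) = 139320/(2020×1.71) = 40.334 K
T_out = 34.1 − 40.334 = -6.2335 °C

T_out = -6.23 °C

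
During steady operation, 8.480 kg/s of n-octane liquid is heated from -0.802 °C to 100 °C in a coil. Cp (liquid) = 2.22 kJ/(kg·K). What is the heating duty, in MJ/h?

Q = ṁ·Cp·ΔT = 8.480 × 2.22 × (100 − -0.802) = 1897.7 kJ/s
Heating duty = 6831.6 MJ/h

Q = 6830 MJ/h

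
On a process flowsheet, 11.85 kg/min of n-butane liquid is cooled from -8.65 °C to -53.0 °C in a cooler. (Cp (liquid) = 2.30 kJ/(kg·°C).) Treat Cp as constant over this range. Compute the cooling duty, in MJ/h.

Q = ṁ·Cp·ΔT = 11.85 × 2.30 × (-53.0 − -8.65) = -1208.8 kJ/min
Converting: 1208.8 / 60 s = 20.146 kW
Cooling duty = 72.526 MJ/h

Q_c = 72.5 MJ/h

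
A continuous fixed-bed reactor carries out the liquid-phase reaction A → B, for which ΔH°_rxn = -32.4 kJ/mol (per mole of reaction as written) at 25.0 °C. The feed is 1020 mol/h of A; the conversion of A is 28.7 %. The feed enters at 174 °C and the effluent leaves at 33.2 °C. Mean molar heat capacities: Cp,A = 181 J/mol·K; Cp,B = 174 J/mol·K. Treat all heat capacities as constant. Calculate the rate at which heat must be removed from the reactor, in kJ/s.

Q_out = 9.86 kJ/s

Extent of reaction ξ = 0.287 × 1020 = 292.74 mol/h
Reaction term: ξ·ΔH°_rxn = 292.74 × -32.4 = -9484.8 kJ/h
Sensible, feed 174→25 °C: -27508 kJ/h
Outlet flows (mol/h): A 727.26, B 292.74
Sensible, products 25→33.2 °C: 1497.1 kJ/h
Q = ΔH = -35496 kJ/h = -9.86 kW
Heat removed = 9.86 kJ/s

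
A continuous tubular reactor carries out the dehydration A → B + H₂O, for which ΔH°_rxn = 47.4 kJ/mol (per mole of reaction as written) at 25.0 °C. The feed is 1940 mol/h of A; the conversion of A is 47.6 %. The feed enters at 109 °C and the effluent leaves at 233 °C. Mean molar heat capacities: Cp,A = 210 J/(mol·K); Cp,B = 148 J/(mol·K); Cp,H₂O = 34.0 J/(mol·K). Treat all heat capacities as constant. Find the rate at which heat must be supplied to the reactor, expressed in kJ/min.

Q_in = 1480 kJ/min

Extent of reaction ξ = 0.476 × 1940 = 923.44 mol/h
Reaction term: ξ·ΔH°_rxn = 923.44 × 47.4 = 43771 kJ/h
Sensible, feed 109→25 °C: -34222 kJ/h
Outlet flows (mol/h): A 1016.6, B 923.44, H₂O 923.44
Sensible, products 25→233 °C: 79361 kJ/h
Q = ΔH = 88911 kJ/h = 24.697 kW
Heat supplied = 1481.8 kJ/min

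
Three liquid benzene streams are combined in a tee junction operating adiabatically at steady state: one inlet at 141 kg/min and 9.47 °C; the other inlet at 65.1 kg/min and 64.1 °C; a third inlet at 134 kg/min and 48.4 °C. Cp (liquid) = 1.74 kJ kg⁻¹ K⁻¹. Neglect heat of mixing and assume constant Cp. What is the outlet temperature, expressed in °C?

T_out = 35.3 °C

Adiabatic, steady state ⇒ Σ ṁᵢCp,ᵢ(T_out − Tᵢ) = 0
T_out = Σ ṁᵢCp,ᵢTᵢ / Σ ṁᵢCp,ᵢ
      = 20869 / 591.77 = 35.265 °C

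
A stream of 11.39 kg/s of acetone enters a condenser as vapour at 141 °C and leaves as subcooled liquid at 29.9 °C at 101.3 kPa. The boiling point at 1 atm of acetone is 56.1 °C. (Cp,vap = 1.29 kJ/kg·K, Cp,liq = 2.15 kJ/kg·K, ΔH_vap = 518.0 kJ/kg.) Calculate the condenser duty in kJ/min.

Q_c = 467000 kJ/min

vapour 141→56.1 °C: -109.52 kJ/kg
condensation at 56.1 °C: -518 kJ/kg
liquid 56.1→29.9 °C: -56.33 kJ/kg
Δh = -109.52 + -518 + -56.33 = -683.85 kJ/kg
Q = ṁ·Δh = 11.39 kg/s × -683.85 kJ/kg = -7789.1 kJ/s
|Q| = 7789.1 kW = 467340 kJ/min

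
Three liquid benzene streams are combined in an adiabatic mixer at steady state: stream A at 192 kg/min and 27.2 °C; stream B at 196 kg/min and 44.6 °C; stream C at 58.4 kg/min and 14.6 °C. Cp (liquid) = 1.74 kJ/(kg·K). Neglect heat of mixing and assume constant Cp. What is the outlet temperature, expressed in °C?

T_out = 33.2 °C

Adiabatic, steady state ⇒ Σ ṁᵢCp,ᵢ(T_out − Tᵢ) = 0
Σ ṁᵢCp,ᵢTᵢ = 192×1.74×27.2 + 196×1.74×44.6 + 58.4×1.74×14.6 = 25781
Σ ṁᵢCp,ᵢ = 192×1.74 + 196×1.74 + 58.4×1.74 = 776.74
T_out = 25781 / 776.74 = 33.191 °C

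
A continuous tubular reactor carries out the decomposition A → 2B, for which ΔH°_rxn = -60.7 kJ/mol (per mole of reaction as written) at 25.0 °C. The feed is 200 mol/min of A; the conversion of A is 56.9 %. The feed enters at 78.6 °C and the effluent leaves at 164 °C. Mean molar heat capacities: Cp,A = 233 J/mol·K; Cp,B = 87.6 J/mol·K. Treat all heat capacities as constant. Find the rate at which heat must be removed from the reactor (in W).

Q_out = 64000 W

Extent of reaction ξ = 0.569 × 200 = 113.8 mol/min
Reaction term: ξ·ΔH°_rxn = 113.8 × -60.7 = -6907.7 kJ/min
Sensible, feed 78.6→25 °C: -2497.8 kJ/min
Outlet flows (mol/min): A 86.2, B 227.6
Sensible, products 25→164 °C: 5563.1 kJ/min
Q = ΔH = -3842.3 kJ/min = -64.039 kW
Heat removed = 64039 W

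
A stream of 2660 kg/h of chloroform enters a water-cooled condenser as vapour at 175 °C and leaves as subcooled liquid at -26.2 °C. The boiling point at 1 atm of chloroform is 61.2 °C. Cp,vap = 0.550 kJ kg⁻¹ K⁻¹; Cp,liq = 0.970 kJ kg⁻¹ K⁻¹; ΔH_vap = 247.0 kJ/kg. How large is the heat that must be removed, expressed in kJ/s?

Q_c = 291 kJ/s

vapour 175→61.2 °C: -62.59 kJ/kg
condensation at 61.2 °C: -247 kJ/kg
liquid 61.2→-26.2 °C: -84.778 kJ/kg
Δh = -62.59 + -247 + -84.778 = -394.37 kJ/kg
Q = ṁ·Δh = 2660 kg/h × -394.37 kJ/kg = -1.049e+06 kJ/h
|Q| = 291.39 kW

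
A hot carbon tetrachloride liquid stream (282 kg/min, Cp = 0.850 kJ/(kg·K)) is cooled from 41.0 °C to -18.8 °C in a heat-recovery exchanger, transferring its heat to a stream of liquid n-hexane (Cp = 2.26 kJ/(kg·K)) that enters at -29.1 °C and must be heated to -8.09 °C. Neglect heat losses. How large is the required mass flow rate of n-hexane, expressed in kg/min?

Heat released by hot stream: Q = 282 × 0.850 × (41.0 − -18.8) = 14334 kJ/min
Energy balance on cold side (adiabatic exchanger): Q = ṁ_c·Cp_c·(T_c,out − T_c,in)
ṁ_c = 14334 / [2.26 × (-8.09 − -29.1)] = 301.88 kg/min

ṁ_c = 302 kg/min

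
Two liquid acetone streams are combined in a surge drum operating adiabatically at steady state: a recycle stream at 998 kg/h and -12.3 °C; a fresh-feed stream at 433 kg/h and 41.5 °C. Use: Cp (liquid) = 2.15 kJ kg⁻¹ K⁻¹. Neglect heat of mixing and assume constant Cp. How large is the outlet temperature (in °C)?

T_out = 3.98 °C

Energy balance with Q = 0: Σ ṁᵢCp,ᵢ(T_out − Tᵢ) = 0
T_out = Σ ṁᵢCp,ᵢTᵢ / Σ ṁᵢCp,ᵢ
      = 12242 / 3076.6 = 3.9791 °C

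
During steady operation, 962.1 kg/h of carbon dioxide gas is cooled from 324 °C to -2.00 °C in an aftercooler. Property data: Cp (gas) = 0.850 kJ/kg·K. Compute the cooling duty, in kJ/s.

Q = ṁ·Cp·ΔT = 962.1 × 0.850 × (-2.00 − 324) = -266600 kJ/h
Converting: 266600 / 3600 s = 74.055 kW

Q_c = 74.1 kJ/s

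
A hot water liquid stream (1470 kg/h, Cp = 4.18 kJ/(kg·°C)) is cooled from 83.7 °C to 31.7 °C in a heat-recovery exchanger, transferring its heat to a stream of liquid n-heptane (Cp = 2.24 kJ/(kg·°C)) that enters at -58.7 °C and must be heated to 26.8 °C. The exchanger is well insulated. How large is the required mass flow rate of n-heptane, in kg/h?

Heat released by hot stream: Q = 1470 × 4.18 × (83.7 − 31.7) = 319520 kJ/h
Energy balance on cold side (adiabatic exchanger): Q = ṁ_c·Cp_c·(T_c,out − T_c,in)
ṁ_c = 319520 / [2.24 × (26.8 − -58.7)] = 1668.3 kg/h

ṁ_c = 1670 kg/h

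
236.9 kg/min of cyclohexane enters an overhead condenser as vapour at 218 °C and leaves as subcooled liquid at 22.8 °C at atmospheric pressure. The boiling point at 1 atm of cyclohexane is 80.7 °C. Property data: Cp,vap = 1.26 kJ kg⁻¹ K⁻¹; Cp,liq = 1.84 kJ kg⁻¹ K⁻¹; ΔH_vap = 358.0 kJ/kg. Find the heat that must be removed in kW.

Q_c = 2520 kW

vapour 218→80.7 °C: -173 kJ/kg
condensation at 80.7 °C: -358 kJ/kg
liquid 80.7→22.8 °C: -106.54 kJ/kg
Δh = -173 + -358 + -106.54 = -637.53 kJ/kg
Q = ṁ·Δh = 236.9 kg/min × -637.53 kJ/kg = -151030 kJ/min
|Q| = 2517.2 kW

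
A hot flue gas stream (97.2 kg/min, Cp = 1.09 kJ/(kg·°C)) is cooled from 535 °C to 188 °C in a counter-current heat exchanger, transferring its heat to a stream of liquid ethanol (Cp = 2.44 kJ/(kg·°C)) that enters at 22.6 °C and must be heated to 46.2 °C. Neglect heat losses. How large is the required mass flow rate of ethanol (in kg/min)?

Heat released by hot stream: Q = 97.2 × 1.09 × (535 − 188) = 36764 kJ/min
Energy balance on cold side (adiabatic exchanger): Q = ṁ_c·Cp_c·(T_c,out − T_c,in)
ṁ_c = 36764 / [2.44 × (46.2 − 22.6)] = 638.44 kg/min

ṁ_c = 638 kg/min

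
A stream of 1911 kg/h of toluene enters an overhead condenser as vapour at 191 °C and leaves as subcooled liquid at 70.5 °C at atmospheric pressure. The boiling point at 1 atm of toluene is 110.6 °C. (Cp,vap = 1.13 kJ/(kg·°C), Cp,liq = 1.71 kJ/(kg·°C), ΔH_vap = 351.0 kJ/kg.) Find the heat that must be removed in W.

Q_c = 271000 W

vapour 191→110.6 °C: -90.852 kJ/kg
condensation at 110.6 °C: -351 kJ/kg
liquid 110.6→70.5 °C: -68.571 kJ/kg
Δh = -90.852 + -351 + -68.571 = -510.42 kJ/kg
Q = ṁ·Δh = 1911 kg/h × -510.42 kJ/kg = -975420 kJ/h
|Q| = 270.95 kW = 270950 W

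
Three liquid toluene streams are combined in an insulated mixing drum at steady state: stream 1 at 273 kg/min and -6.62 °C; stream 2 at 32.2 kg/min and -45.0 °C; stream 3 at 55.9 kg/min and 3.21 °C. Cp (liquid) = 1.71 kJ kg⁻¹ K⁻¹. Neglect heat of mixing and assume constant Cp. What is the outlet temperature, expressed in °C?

Energy balance with Q = 0: Σ ṁᵢCp,ᵢ(T_out − Tᵢ) = 0
Σ ṁᵢCp,ᵢTᵢ = 273×1.71×-6.62 + 32.2×1.71×-45.0 + 55.9×1.71×3.21 = -5261.4
Σ ṁᵢCp,ᵢ = 273×1.71 + 32.2×1.71 + 55.9×1.71 = 617.48
T_out = -5261.4 / 617.48 = -8.5207 °C

T_out = -8.52 °C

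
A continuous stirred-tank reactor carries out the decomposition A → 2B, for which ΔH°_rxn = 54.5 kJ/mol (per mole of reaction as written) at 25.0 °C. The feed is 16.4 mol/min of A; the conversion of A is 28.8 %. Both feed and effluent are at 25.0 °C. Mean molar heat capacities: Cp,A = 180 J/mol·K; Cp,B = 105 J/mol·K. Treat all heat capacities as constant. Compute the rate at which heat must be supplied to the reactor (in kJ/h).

Q_in = 15400 kJ/h

Extent of reaction ξ = 0.288 × 16.4 = 4.7232 mol/min
Reaction term: ξ·ΔH°_rxn = 4.7232 × 54.5 = 257.41 kJ/min
Q = ΔH = 257.41 kJ/min = 4.2902 kW
Heat supplied = 15445 kJ/h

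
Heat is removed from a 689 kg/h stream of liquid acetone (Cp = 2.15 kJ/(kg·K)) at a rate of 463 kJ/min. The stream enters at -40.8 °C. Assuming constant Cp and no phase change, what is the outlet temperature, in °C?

T_out = -59.6 °C

Q = 463 kJ/min = 27780 kJ/h
ΔT = Q/(ṁ·Cp) = 27780/(689×2.15) = 18.753 K
T_out = -40.8 − 18.753 = -59.553 °C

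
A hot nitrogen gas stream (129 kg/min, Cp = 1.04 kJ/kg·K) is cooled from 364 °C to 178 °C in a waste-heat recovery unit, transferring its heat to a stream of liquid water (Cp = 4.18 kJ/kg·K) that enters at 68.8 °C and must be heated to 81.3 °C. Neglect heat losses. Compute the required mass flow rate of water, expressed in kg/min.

Heat released by hot stream: Q = 129 × 1.04 × (364 − 178) = 24954 kJ/min
Energy balance on cold side (adiabatic exchanger): Q = ṁ_c·Cp_c·(T_c,out − T_c,in)
ṁ_c = 24954 / [4.18 × (81.3 − 68.8)] = 477.58 kg/min

ṁ_c = 478 kg/min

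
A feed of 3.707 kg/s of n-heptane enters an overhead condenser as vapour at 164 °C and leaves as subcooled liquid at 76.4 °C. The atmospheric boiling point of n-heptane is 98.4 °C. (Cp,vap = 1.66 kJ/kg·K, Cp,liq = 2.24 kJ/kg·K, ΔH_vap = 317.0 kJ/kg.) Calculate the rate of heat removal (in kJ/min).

vapour 164→98.4 °C: -108.9 kJ/kg
condensation at 98.4 °C: -317 kJ/kg
liquid 98.4→76.4 °C: -49.28 kJ/kg
Δh = -108.9 + -317 + -49.28 = -475.18 kJ/kg
Q = ṁ·Δh = 3.707 kg/s × -475.18 kJ/kg = -1761.5 kJ/s
|Q| = 1761.5 kW = 105690 kJ/min

Q_c = 106000 kJ/min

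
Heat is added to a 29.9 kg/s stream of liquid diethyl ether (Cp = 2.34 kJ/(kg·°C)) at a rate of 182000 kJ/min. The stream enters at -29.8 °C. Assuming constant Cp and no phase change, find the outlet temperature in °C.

Q = 182000 kJ/min = 3033.3 kJ/s
ΔT = Q/(ṁ·Cp) = 3033.3/(29.9×2.34) = 43.354 K
T_out = -29.8 + 43.354 = 13.554 °C

T_out = 13.6 °C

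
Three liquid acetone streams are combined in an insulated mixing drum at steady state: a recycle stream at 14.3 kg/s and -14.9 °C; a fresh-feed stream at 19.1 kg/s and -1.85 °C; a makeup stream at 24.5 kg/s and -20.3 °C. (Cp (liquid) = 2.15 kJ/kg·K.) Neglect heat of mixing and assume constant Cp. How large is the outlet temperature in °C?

T_out = -12.9 °C

Adiabatic, steady state ⇒ Σ ṁᵢCp,ᵢ(T_out − Tᵢ) = 0
Σ ṁᵢCp,ᵢTᵢ = 14.3×2.15×-14.9 + 19.1×2.15×-1.85 + 24.5×2.15×-20.3 = -1603.4
Σ ṁᵢCp,ᵢ = 14.3×2.15 + 19.1×2.15 + 24.5×2.15 = 124.48
T_out = -1603.4 / 124.48 = -12.88 °C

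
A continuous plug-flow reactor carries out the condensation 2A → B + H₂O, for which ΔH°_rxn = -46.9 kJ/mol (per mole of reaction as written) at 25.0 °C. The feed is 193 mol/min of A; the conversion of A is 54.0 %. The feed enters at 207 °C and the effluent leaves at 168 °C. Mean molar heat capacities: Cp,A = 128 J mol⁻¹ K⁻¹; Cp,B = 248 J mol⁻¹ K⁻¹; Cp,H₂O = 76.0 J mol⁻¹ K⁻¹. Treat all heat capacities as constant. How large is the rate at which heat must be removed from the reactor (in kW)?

Extent of reaction ξ = 0.540 × 193 / 2 = 52.11 mol/min
Reaction term: ξ·ΔH°_rxn = 52.11 × -46.9 = -2444 kJ/min
Sensible, feed 207→25 °C: -4496.1 kJ/min
Outlet flows (mol/min): A 88.78, B 52.11, H₂O 52.11
Sensible, products 25→168 °C: 4039.4 kJ/min
Q = ΔH = -2900.7 kJ/min = -48.345 kW
Heat removed = 48.345 kW

Q_out = 48.3 kW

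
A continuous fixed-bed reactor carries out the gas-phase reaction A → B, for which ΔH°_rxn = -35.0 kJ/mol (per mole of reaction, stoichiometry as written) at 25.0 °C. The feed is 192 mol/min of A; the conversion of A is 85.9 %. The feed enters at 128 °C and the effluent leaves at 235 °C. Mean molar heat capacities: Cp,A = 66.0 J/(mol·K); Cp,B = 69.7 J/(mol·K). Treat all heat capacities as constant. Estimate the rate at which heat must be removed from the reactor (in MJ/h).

Extent of reaction ξ = 0.859 × 192 = 164.93 mol/min
Reaction term: ξ·ΔH°_rxn = 164.93 × -35.0 = -5772.5 kJ/min
Sensible, feed 128→25 °C: -1305.2 kJ/min
Outlet flows (mol/min): A 27.072, B 164.93
Sensible, products 25→235 °C: 2789.3 kJ/min
Q = ΔH = -4288.4 kJ/min = -71.474 kW
Heat removed = 257.31 MJ/h

Q_out = 257 MJ/h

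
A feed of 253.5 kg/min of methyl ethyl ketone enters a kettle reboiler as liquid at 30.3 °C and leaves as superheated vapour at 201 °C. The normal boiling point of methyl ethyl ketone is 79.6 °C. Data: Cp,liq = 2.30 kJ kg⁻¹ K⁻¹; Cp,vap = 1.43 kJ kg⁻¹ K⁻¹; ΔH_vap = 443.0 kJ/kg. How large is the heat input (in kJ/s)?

liquid 30.3→79.6 °C: 113.39 kJ/kg
vaporisation at 79.6 °C: 443 kJ/kg
vapour 79.6→201 °C: 173.6 kJ/kg
Δh = 113.39 + 443 + 173.6 = 729.99 kJ/kg
Q = ṁ·Δh = 253.5 kg/min × 729.99 kJ/kg = 185050 kJ/min
|Q| = 3084.2 kW

Q = 3080 kJ/s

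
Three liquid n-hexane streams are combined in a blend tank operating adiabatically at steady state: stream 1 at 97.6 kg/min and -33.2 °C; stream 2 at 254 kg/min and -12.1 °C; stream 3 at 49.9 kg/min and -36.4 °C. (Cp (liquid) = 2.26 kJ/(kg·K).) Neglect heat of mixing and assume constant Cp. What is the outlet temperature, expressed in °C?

T_out = -20.2 °C

Adiabatic, steady state ⇒ Σ ṁᵢCp,ᵢ(T_out − Tᵢ) = 0
T_out = Σ ṁᵢCp,ᵢTᵢ / Σ ṁᵢCp,ᵢ
      = -18374 / 907.39 = -20.249 °C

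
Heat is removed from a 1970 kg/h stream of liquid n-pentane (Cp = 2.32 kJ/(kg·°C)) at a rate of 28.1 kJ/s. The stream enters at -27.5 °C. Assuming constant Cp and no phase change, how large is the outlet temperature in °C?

Q = 28.1 kJ/s = 101160 kJ/h
ΔT = Q/(ṁ·Cp) = 101160/(1970×2.32) = 22.134 K
T_out = -27.5 − 22.134 = -49.634 °C

T_out = -49.6 °C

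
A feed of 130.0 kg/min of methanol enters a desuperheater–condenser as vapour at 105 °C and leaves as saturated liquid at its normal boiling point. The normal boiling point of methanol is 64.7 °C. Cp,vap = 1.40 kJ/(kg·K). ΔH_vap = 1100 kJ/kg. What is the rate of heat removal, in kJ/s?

vapour 105→64.7 °C: -56.42 kJ/kg
condensation at 64.7 °C: -1100 kJ/kg
Δh = -56.42 + -1100 = -1156.4 kJ/kg
Q = ṁ·Δh = 130.0 kg/min × -1156.4 kJ/kg = -150330 kJ/min
|Q| = 2505.6 kW

Q_c = 2510 kJ/s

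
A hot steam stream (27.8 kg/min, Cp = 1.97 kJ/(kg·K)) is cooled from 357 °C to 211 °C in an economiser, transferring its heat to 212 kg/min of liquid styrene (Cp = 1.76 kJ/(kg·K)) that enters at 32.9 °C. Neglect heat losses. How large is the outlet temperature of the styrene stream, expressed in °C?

T_c,out = 54.3 °C

Heat released by hot stream: Q = 27.8 × 1.97 × (357 − 211) = 7995.8 kJ/min
Energy balance on cold side (adiabatic exchanger): Q = ṁ_c·Cp_c·(T_c,out − T_c,in)
T_c,out = 32.9 + 7995.8/(212 × 1.76) = 54.33 °C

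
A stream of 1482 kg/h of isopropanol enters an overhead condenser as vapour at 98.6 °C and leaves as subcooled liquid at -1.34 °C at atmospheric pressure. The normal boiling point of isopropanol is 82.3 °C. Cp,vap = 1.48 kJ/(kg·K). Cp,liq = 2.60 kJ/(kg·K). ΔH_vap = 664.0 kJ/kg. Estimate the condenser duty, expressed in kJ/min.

vapour 98.6→82.3 °C: -24.124 kJ/kg
condensation at 82.3 °C: -664 kJ/kg
liquid 82.3→-1.34 °C: -217.46 kJ/kg
Δh = -24.124 + -664 + -217.46 = -905.59 kJ/kg
Q = ṁ·Δh = 1482 kg/h × -905.59 kJ/kg = -1.3421e+06 kJ/h
|Q| = 372.8 kW = 22368 kJ/min

Q_c = 22400 kJ/min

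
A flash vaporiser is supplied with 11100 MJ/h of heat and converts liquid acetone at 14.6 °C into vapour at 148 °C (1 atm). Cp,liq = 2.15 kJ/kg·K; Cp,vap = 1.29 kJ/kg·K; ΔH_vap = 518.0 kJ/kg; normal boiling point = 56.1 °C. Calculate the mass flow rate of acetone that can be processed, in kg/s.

Δh = 2.15×(56.1−14.6) + 518.0 + 1.29×(148−56.1) = 725.78 kJ/kg
Q = 11100 MJ/h = 3083.3 kJ/s = 3083.3 kJ/s
ṁ = Q/Δh = 3083.3 / 725.78 = 4.2483 kg/s

ṁ = 4.25 kg/s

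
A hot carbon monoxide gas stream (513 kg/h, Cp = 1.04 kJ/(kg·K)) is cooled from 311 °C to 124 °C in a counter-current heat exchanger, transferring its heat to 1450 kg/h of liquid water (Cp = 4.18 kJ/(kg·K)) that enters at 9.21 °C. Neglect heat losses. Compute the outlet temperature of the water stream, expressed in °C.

Heat released by hot stream: Q = 513 × 1.04 × (311 − 124) = 99768 kJ/h
Energy balance on cold side (adiabatic exchanger): Q = ṁ_c·Cp_c·(T_c,out − T_c,in)
T_c,out = 9.21 + 99768/(1450 × 4.18) = 25.671 °C

T_c,out = 25.7 °C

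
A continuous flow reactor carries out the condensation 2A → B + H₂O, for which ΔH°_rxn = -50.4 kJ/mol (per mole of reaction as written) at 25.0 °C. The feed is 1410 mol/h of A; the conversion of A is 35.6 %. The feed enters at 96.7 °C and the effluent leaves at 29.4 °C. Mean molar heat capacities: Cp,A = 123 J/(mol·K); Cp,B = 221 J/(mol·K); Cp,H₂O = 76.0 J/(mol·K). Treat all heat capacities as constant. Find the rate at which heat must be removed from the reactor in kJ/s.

Q_out = 6.74 kJ/s

Extent of reaction ξ = 0.356 × 1410 / 2 = 250.98 mol/h
Reaction term: ξ·ΔH°_rxn = 250.98 × -50.4 = -12649 kJ/h
Sensible, feed 96.7→25 °C: -12435 kJ/h
Outlet flows (mol/h): A 908.04, B 250.98, H₂O 250.98
Sensible, products 25→29.4 °C: 819.41 kJ/h
Q = ΔH = -24265 kJ/h = -6.7403 kW
Heat removed = 6.7403 kJ/s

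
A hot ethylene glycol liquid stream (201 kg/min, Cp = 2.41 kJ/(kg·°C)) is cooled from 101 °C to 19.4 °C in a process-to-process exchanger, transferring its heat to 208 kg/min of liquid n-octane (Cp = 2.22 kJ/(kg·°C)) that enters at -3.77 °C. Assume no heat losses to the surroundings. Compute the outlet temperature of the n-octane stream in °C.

Heat released by hot stream: Q = 201 × 2.41 × (101 − 19.4) = 39528 kJ/min
Energy balance on cold side (adiabatic exchanger): Q = ṁ_c·Cp_c·(T_c,out − T_c,in)
T_c,out = -3.77 + 39528/(208 × 2.22) = 81.833 °C

T_c,out = 81.8 °C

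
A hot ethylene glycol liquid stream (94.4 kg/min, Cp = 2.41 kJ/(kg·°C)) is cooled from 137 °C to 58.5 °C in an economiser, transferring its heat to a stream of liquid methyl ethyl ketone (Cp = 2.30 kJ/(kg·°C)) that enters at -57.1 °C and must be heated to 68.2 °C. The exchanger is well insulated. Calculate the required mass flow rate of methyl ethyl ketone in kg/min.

Heat released by hot stream: Q = 94.4 × 2.41 × (137 − 58.5) = 17859 kJ/min
Energy balance on cold side (adiabatic exchanger): Q = ṁ_c·Cp_c·(T_c,out − T_c,in)
ṁ_c = 17859 / [2.30 × (68.2 − -57.1)] = 61.97 kg/min

ṁ_c = 62.0 kg/min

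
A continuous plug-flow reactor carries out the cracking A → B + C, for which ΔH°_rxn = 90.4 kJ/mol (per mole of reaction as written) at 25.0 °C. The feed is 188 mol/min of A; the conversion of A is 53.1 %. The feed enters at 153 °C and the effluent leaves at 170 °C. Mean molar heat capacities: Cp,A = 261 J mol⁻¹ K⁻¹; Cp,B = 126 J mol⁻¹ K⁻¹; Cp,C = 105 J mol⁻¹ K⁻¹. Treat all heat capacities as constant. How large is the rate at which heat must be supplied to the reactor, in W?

Q_in = 157000 W

Extent of reaction ξ = 0.531 × 188 = 99.828 mol/min
Reaction term: ξ·ΔH°_rxn = 99.828 × 90.4 = 9024.5 kJ/min
Sensible, feed 153→25 °C: -6280.7 kJ/min
Outlet flows (mol/min): A 88.172, B 99.828, C 99.828
Sensible, products 25→170 °C: 6680.6 kJ/min
Q = ΔH = 9424.4 kJ/min = 157.07 kW
Heat supplied = 157070 W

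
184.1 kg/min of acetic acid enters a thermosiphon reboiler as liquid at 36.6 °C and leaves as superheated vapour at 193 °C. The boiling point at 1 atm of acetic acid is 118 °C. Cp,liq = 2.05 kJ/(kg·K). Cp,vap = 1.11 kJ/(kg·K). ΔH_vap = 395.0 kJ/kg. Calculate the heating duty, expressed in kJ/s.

liquid 36.6→118 °C: 166.87 kJ/kg
vaporisation at 118 °C: 395 kJ/kg
vapour 118→193 °C: 83.25 kJ/kg
Δh = 166.87 + 395 + 83.25 = 645.12 kJ/kg
Q = ṁ·Δh = 184.1 kg/min × 645.12 kJ/kg = 118770 kJ/min
|Q| = 1979.4 kW

Q = 1980 kJ/s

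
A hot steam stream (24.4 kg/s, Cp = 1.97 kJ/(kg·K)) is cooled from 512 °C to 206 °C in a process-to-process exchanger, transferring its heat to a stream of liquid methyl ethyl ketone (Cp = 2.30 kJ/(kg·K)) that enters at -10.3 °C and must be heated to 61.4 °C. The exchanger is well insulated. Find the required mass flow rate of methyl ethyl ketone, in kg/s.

Heat released by hot stream: Q = 24.4 × 1.97 × (512 − 206) = 14709 kJ/s
Energy balance on cold side (adiabatic exchanger): Q = ṁ_c·Cp_c·(T_c,out − T_c,in)
ṁ_c = 14709 / [2.30 × (61.4 − -10.3)] = 89.193 kg/s

ṁ_c = 89.2 kg/s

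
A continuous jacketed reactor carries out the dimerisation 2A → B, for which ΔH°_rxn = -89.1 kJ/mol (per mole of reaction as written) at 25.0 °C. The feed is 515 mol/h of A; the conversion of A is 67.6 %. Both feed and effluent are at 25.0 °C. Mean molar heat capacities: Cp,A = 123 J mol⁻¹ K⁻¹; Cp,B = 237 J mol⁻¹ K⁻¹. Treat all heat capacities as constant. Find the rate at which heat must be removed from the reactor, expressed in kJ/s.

Q_out = 4.31 kJ/s

Extent of reaction ξ = 0.676 × 515 / 2 = 174.07 mol/h
Reaction term: ξ·ΔH°_rxn = 174.07 × -89.1 = -15510 kJ/h
Q = ΔH = -15510 kJ/h = -4.3082 kW
Heat removed = 4.3082 kJ/s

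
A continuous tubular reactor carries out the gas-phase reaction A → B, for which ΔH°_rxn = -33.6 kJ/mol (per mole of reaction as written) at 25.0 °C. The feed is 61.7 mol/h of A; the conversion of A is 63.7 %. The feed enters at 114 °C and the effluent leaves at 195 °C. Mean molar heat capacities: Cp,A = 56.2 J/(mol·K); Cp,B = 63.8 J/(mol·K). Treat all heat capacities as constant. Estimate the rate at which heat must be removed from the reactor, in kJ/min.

Q_out = 16.5 kJ/min

Extent of reaction ξ = 0.637 × 61.7 = 39.303 mol/h
Reaction term: ξ·ΔH°_rxn = 39.303 × -33.6 = -1320.6 kJ/h
Sensible, feed 114→25 °C: -308.61 kJ/h
Outlet flows (mol/h): A 22.397, B 39.303
Sensible, products 25→195 °C: 640.26 kJ/h
Q = ΔH = -988.93 kJ/h = -0.2747 kW
Heat removed = 16.482 kJ/min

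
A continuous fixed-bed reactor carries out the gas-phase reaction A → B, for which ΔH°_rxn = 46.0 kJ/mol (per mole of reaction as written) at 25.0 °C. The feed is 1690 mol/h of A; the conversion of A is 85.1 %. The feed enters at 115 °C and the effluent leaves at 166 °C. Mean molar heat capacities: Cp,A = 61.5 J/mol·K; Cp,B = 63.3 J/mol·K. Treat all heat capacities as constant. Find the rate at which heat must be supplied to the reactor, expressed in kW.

Extent of reaction ξ = 0.851 × 1690 = 1438.2 mol/h
Reaction term: ξ·ΔH°_rxn = 1438.2 × 46.0 = 66157 kJ/h
Sensible, feed 115→25 °C: -9354.1 kJ/h
Outlet flows (mol/h): A 251.81, B 1438.2
Sensible, products 25→166 °C: 15020 kJ/h
Q = ΔH = 71822 kJ/h = 19.951 kW
Heat supplied = 19.951 kW

Q_in = 20.0 kW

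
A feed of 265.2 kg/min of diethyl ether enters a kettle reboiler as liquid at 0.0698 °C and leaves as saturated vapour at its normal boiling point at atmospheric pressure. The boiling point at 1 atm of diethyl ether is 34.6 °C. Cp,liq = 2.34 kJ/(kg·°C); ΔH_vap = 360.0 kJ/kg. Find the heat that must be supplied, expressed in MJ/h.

liquid 0.0698→34.6 °C: 80.801 kJ/kg
vaporisation at 34.6 °C: 360 kJ/kg
Δh = 80.801 + 360 = 440.8 kJ/kg
Q = ṁ·Δh = 265.2 kg/min × 440.8 kJ/kg = 116900 kJ/min
|Q| = 1948.3 kW = 7014 MJ/h

Q = 7010 MJ/h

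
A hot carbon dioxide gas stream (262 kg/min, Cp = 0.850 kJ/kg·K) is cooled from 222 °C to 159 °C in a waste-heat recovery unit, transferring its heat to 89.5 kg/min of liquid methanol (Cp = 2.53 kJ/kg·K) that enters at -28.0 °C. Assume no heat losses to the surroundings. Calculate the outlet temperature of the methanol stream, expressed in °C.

T_c,out = 34.0 °C

Heat released by hot stream: Q = 262 × 0.850 × (222 − 159) = 14030 kJ/min
Energy balance on cold side (adiabatic exchanger): Q = ṁ_c·Cp_c·(T_c,out − T_c,in)
T_c,out = -28.0 + 14030/(89.5 × 2.53) = 33.961 °C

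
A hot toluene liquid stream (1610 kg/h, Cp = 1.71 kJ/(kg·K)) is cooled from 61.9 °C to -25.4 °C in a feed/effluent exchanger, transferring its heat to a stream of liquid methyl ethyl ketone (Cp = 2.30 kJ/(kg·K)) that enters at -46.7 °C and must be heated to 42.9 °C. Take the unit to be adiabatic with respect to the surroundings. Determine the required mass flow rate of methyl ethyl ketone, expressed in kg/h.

Heat released by hot stream: Q = 1610 × 1.71 × (61.9 − -25.4) = 240350 kJ/h
Energy balance on cold side (adiabatic exchanger): Q = ṁ_c·Cp_c·(T_c,out − T_c,in)
ṁ_c = 240350 / [2.30 × (42.9 − -46.7)] = 1166.3 kg/h

ṁ_c = 1170 kg/h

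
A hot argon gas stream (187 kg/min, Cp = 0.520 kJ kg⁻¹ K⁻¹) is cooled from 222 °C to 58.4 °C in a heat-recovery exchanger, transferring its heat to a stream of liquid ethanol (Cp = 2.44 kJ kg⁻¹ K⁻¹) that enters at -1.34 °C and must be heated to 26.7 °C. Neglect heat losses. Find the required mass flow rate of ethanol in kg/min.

Heat released by hot stream: Q = 187 × 0.520 × (222 − 58.4) = 15908 kJ/min
Energy balance on cold side (adiabatic exchanger): Q = ṁ_c·Cp_c·(T_c,out − T_c,in)
ṁ_c = 15908 / [2.44 × (26.7 − -1.34)] = 232.52 kg/min

ṁ_c = 233 kg/min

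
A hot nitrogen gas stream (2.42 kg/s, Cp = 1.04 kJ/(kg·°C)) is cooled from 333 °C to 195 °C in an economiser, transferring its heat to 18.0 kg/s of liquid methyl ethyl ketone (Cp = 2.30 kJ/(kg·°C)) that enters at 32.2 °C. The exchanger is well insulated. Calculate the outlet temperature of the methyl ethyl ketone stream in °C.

Heat released by hot stream: Q = 2.42 × 1.04 × (333 − 195) = 347.32 kJ/s
Energy balance on cold side (adiabatic exchanger): Q = ṁ_c·Cp_c·(T_c,out − T_c,in)
T_c,out = 32.2 + 347.32/(18.0 × 2.30) = 40.589 °C

T_c,out = 40.6 °C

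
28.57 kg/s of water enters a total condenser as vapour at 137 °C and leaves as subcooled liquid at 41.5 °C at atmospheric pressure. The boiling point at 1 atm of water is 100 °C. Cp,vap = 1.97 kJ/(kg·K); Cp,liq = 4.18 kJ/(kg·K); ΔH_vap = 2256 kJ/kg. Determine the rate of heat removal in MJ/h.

Q_c = 265000 MJ/h

vapour 137→100 °C: -72.89 kJ/kg
condensation at 100 °C: -2256 kJ/kg
liquid 100→41.5 °C: -244.53 kJ/kg
Δh = -72.89 + -2256 + -244.53 = -2573.4 kJ/kg
Q = ṁ·Δh = 28.57 kg/s × -2573.4 kJ/kg = -73523 kJ/s
|Q| = 73523 kW = 264680 MJ/h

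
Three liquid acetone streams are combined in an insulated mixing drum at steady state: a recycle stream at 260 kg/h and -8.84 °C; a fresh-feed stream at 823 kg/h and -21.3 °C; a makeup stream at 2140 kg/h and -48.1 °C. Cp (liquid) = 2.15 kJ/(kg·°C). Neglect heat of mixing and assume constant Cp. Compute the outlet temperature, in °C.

T_out = -38.1 °C

Adiabatic, steady state ⇒ Σ ṁᵢCp,ᵢ(T_out − Tᵢ) = 0
T_out = Σ ṁᵢCp,ᵢTᵢ / Σ ṁᵢCp,ᵢ
      = -263940 / 6929.4 = -38.089 °C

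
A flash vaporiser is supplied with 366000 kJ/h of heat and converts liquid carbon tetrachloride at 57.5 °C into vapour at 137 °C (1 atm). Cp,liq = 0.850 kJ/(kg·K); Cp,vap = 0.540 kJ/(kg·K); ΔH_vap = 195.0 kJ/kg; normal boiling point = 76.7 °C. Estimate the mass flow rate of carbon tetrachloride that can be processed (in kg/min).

Δh = 0.850×(76.7−57.5) + 195.0 + 0.540×(137−76.7) = 243.88 kJ/kg
Q = 366000 kJ/h = 101.67 kJ/s = 6100 kJ/min
ṁ = Q/Δh = 6100 / 243.88 = 25.012 kg/min

ṁ = 25.0 kg/min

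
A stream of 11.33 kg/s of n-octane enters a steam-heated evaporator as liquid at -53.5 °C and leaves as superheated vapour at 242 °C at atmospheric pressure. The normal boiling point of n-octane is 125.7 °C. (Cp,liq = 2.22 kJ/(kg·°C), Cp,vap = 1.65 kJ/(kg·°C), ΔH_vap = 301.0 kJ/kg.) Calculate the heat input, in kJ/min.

Q = 606000 kJ/min

liquid -53.5→125.7 °C: 397.82 kJ/kg
vaporisation at 125.7 °C: 301 kJ/kg
vapour 125.7→242 °C: 191.89 kJ/kg
Δh = 397.82 + 301 + 191.89 = 890.72 kJ/kg
Q = ṁ·Δh = 11.33 kg/s × 890.72 kJ/kg = 10092 kJ/s
|Q| = 10092 kW = 605510 kJ/min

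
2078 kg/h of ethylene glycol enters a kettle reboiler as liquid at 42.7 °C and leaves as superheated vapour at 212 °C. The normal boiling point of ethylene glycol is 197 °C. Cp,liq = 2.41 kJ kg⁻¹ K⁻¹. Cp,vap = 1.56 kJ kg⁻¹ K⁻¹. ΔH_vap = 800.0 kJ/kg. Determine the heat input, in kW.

Q = 690 kW

liquid 42.7→197 °C: 371.86 kJ/kg
vaporisation at 197 °C: 800 kJ/kg
vapour 197→212 °C: 23.4 kJ/kg
Δh = 371.86 + 800 + 23.4 = 1195.3 kJ/kg
Q = ṁ·Δh = 2078 kg/h × 1195.3 kJ/kg = 2.4838e+06 kJ/h
|Q| = 689.93 kW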